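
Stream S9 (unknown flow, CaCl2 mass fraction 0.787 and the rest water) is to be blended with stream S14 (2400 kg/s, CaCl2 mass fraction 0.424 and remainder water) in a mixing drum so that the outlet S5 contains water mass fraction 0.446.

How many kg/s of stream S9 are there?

1339 kg/s

Let S9 be the unknown flow. Total out = 2400 + S9.
water balance: 1382.4 + 0.213·S9 = 0.446·(2400 + S9)
(0.213 − 0.446)·S9 = 0.446×2400 − 1382.4 = -312
S9 = -312 / -0.233 = 1339.1 kg/s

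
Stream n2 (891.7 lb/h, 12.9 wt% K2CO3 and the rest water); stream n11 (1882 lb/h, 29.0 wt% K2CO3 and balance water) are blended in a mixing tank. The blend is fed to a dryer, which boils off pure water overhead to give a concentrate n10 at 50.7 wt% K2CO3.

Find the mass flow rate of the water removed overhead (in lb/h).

1470 lb/h

K2CO3 entering = 891.7×0.129 + 1882×0.290 = 660.81 lb/h.
All K2CO3 reports to n10, so n10 = 660.81/0.507 = 1303.4 lb/h.
Total feed = 2773.7 lb/h; overhead = 2773.7 − 1303.4 = 1470.3 lb/h.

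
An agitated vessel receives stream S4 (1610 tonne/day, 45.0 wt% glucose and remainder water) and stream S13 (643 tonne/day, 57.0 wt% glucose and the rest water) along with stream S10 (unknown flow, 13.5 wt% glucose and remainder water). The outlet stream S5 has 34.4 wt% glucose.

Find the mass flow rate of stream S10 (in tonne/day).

Let S10 be the unknown flow. Total out = 2253 + S10.
glucose balance: 1091 + 0.135·S10 = 0.344·(2253 + S10)
(0.135 − 0.344)·S10 = 0.344×2253 − 1091 = -315.98
S10 = -315.98 / -0.209 = 1511.9 tonne/day

1512 tonne/day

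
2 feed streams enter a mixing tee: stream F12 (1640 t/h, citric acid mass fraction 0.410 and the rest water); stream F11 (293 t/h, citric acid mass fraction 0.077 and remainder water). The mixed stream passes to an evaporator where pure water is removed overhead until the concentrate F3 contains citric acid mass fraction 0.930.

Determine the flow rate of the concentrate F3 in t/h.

citric acid entering = 1640×0.410 + 293×0.077 = 694.96 t/h.
All citric acid reports to F3, so F3 = 694.96/0.930 = 747.27 t/h.

747.3 t/h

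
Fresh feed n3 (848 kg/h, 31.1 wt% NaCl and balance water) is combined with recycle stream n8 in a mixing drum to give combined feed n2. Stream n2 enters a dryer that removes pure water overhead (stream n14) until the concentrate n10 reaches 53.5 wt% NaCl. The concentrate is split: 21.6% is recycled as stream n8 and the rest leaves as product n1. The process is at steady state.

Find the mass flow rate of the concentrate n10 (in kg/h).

628.8 kg/h

Overall NaCl balance (none leaves overhead): NaCl in fresh feed = NaCl in product, i.e. 848×0.311 = (1−0.216)·n10·0.535.
n10 = 263.73/(0.535×0.784) = 628.76 kg/h.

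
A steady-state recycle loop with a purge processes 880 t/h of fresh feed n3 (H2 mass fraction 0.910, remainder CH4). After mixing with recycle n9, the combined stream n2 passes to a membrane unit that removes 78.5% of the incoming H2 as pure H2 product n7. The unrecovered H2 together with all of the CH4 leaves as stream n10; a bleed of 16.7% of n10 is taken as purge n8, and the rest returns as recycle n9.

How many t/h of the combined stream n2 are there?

1450 t/h

CH4 enters only via n3 and leaves only via the purge: 880×0.090 = 0.167×(CH4 in n10), and the membrane unit passes all CH4, so CH4 in n2 = CH4 in n10 = 474.25 t/h.
H2 in n2: m_A = 880×0.910 + (1−0.167)·(1−0.785)·m_A, so m_A = 800.8/0.8209 = 975.51 t/h.
n2 = 975.51 + 474.25 = 1449.8 t/h.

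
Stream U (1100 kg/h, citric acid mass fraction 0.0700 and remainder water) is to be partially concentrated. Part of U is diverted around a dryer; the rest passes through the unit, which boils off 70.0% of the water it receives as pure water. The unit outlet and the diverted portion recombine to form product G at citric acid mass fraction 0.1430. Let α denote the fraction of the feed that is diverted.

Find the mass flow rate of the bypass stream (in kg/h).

All 1100×0.070 = 77 kg/h of citric acid reaches G, so G = 77/0.143 = 538.46 kg/h and vapour = 561.54 kg/h.
The evaporator receives (1−α)·1100 of feed at 0.930 water and removes 0.700 of that water:
0.700×0.930×(1−α)×1100 = 561.54
(1−α) = 561.54/716.1 = 0.7842;  α = 0.2158.
Bypass flow = 0.2158×1100 = 237.42 kg/h.

237.4 kg/h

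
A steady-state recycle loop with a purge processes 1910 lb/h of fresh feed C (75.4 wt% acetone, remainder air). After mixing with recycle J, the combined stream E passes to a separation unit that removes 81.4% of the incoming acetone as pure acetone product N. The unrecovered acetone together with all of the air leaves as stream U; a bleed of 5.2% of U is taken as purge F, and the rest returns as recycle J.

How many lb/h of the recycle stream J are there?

8874 lb/h

air enters only via C and leaves only via the purge: 1910×0.246 = 0.052×(air in U), and the separation unit passes all air, so air in E = air in U = 9035.8 lb/h.
acetone in E: m_A = 1910×0.754 + (1−0.052)·(1−0.814)·m_A, so m_A = 1440.1/0.8237 = 1748.4 lb/h.
U = (1−0.814)×1748.4 + 9035.8 = 9361 lb/h.
Recycle J = (1−0.052)×9361 = 8874.2 lb/h.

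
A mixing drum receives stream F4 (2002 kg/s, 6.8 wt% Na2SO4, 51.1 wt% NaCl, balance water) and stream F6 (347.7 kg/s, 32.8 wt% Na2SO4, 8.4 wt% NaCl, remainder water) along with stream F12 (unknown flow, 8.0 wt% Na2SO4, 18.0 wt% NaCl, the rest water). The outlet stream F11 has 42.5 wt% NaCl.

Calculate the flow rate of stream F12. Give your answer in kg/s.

218.8 kg/s

Let F12 be the unknown flow. Total out = 2349.7 + F12.
NaCl balance: 1052.2 + 0.180·F12 = 0.425·(2349.7 + F12)
(0.180 − 0.425)·F12 = 0.425×2349.7 − 1052.2 = -53.606
F12 = -53.606 / -0.245 = 218.8 kg/s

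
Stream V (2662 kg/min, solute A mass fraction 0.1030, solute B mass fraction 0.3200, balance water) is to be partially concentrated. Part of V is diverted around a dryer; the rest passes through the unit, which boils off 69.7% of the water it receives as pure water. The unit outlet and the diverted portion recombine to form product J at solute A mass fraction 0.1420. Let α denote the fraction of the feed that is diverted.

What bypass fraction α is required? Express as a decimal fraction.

0.317

All 2662×0.103 = 274.19 kg/min of solute A reaches J, so J = 274.19/0.142 = 1930.9 kg/min and vapour = 731.11 kg/min.
The evaporator receives (1−α)·2662 of feed at 0.577 water and removes 0.697 of that water:
0.697×0.577×(1−α)×2662 = 731.11
(1−α) = 731.11/1070.6 = 0.6829;  α = 0.3171.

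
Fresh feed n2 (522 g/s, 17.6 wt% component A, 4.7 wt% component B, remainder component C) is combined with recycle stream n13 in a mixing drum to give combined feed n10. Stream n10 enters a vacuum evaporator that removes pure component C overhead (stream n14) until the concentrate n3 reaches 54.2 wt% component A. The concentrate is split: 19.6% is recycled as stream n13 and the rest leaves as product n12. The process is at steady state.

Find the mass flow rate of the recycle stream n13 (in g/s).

Overall component A balance (none leaves overhead): component A in fresh feed = component A in product, i.e. 522×0.176 = (1−0.196)·n3·0.542.
n3 = 91.872/(0.542×0.804) = 210.83 g/s.
Recycle n13 = 0.196×210.83 = 41.322 g/s.

41.32 g/s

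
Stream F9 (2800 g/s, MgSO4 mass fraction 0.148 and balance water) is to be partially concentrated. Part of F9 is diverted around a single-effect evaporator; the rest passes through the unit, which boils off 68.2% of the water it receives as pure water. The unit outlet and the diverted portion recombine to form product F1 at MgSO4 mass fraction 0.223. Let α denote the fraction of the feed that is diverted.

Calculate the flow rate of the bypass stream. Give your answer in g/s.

1179 g/s

All 2800×0.148 = 414.4 g/s of MgSO4 reaches F1, so F1 = 414.4/0.223 = 1858.3 g/s and vapour = 941.7 g/s.
The evaporator receives (1−α)·2800 of feed at 0.852 water and removes 0.682 of that water:
0.682×0.852×(1−α)×2800 = 941.7
(1−α) = 941.7/1627 = 0.5788;  α = 0.4212.
Bypass flow = 0.4212×2800 = 1179.3 g/s.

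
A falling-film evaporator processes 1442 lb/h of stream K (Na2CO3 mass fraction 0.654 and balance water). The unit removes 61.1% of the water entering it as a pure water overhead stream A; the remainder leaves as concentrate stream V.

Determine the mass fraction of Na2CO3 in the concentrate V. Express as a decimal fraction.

Na2CO3 is not removed: 1442×0.654 = 943.07 lb/h of Na2CO3 enters V.
water entering = 1442×0.346 = 498.93 lb/h; overhead removed = 0.611×498.93 = 304.85 lb/h.
Concentrate = 1442 − 304.85 = 1137.2 lb/h.
Mass fraction = 943.07/1137.2 = 0.829.

0.829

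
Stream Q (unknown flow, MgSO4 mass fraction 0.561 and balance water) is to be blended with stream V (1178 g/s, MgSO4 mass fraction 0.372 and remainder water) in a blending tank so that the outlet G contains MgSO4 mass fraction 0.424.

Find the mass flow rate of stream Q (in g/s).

447.1 g/s

Let Q be the unknown flow. Total out = 1178 + Q.
MgSO4 balance: 438.22 + 0.561·Q = 0.424·(1178 + Q)
(0.561 − 0.424)·Q = 0.424×1178 − 438.22 = 61.256
Q = 61.256 / 0.137 = 447.12 g/s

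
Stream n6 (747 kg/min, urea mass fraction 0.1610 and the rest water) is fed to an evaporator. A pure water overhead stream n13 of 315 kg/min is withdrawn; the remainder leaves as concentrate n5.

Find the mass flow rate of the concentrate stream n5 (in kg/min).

Concentrate = 747 − 315 = 432 kg/min.

432 kg/min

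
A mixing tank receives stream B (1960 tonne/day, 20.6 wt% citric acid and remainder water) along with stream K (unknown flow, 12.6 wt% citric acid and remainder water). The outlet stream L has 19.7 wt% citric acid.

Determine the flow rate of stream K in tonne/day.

248.5 tonne/day

Let K be the unknown flow. Total out = 1960 + K.
citric acid balance: 403.76 + 0.126·K = 0.197·(1960 + K)
(0.126 − 0.197)·K = 0.197×1960 − 403.76 = -17.64
K = -17.64 / -0.071 = 248.45 tonne/day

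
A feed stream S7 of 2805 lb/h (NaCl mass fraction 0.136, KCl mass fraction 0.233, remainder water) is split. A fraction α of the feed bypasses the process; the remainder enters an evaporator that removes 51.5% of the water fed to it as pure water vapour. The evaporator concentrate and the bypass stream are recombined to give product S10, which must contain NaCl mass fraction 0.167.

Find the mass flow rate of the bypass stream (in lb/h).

All 2805×0.136 = 381.48 lb/h of NaCl reaches S10, so S10 = 381.48/0.167 = 2284.3 lb/h and vapour = 520.69 lb/h.
The evaporator receives (1−α)·2805 of feed at 0.631 water and removes 0.515 of that water:
0.515×0.631×(1−α)×2805 = 520.69
(1−α) = 520.69/911.53 = 0.5712;  α = 0.4288.
Bypass flow = 0.4288×2805 = 1202.7 lb/h.

1203 lb/h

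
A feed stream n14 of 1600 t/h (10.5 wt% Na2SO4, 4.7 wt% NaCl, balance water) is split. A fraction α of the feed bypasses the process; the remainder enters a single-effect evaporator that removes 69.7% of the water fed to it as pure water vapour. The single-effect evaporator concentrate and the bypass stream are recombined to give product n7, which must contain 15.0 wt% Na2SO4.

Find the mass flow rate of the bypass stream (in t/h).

All 1600×0.105 = 168 t/h of Na2SO4 reaches n7, so n7 = 168/0.150 = 1120 t/h and vapour = 480 t/h.
The evaporator receives (1−α)·1600 of feed at 0.848 water and removes 0.697 of that water:
0.697×0.848×(1−α)×1600 = 480
(1−α) = 480/945.69 = 0.5076;  α = 0.4924.
Bypass flow = 0.4924×1600 = 787.89 t/h.

787.9 t/h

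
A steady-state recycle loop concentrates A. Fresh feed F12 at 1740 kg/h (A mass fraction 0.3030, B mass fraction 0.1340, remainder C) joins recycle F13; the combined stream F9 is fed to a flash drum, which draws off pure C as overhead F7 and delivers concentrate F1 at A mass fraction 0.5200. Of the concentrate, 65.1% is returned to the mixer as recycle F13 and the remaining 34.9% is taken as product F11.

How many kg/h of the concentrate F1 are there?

2905 kg/h

Overall A balance (none leaves overhead): A in fresh feed = A in product, i.e. 1740×0.303 = (1−0.651)·F1·0.520.
F1 = 527.22/(0.520×0.349) = 2905.1 kg/h.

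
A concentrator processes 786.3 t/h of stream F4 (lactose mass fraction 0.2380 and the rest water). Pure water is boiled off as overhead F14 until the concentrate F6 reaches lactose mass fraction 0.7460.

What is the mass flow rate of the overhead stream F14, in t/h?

535.4 t/h

lactose is conserved: 786.3×0.238 = 187.14 t/h all reports to the concentrate.
Concentrate = 187.14/(target fraction) = 250.86 t/h.
Overhead = 786.3 − 250.86 = 535.44 t/h.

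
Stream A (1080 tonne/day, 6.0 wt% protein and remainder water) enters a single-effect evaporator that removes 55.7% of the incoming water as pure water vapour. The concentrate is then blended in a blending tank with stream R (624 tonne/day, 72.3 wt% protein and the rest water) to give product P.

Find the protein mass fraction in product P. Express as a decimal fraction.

Vapour removed = 0.557×0.940×1080 = 565.47 tonne/day; concentrate = 514.53 tonne/day.
protein reaching the mixer = 64.8 (from concentrate) + 624×0.723 = 515.95 tonne/day.
Product flow = 514.53 + 624 = 1138.5 tonne/day; protein fraction = 0.453.

0.453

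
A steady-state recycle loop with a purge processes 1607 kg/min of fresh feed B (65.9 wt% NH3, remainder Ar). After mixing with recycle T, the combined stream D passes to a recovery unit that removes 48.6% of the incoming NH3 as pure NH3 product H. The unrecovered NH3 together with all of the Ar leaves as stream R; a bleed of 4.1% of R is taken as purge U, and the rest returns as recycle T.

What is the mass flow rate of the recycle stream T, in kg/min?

Ar enters only via B and leaves only via the purge: 1607×0.341 = 0.041×(Ar in R), and the recovery unit passes all Ar, so Ar in D = Ar in R = 13366 kg/min.
NH3 in D: m_A = 1607×0.659 + (1−0.041)·(1−0.486)·m_A, so m_A = 1059/0.5071 = 2088.5 kg/min.
R = (1−0.486)×2088.5 + 13366 = 14439 kg/min.
Recycle T = (1−0.041)×14439 = 13847 kg/min.

13850 kg/min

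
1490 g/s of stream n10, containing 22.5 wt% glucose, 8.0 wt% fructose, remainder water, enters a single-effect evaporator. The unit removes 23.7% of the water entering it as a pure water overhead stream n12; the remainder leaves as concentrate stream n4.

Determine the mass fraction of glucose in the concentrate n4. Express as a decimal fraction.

0.269

glucose is not removed: 1490×0.225 = 335.25 g/s of glucose enters n4.
water entering = 1490×0.695 = 1035.5 g/s; overhead removed = 0.237×1035.5 = 245.43 g/s.
Concentrate = 1490 − 245.43 = 1244.6 g/s.
Mass fraction = 335.25/1244.6 = 0.269.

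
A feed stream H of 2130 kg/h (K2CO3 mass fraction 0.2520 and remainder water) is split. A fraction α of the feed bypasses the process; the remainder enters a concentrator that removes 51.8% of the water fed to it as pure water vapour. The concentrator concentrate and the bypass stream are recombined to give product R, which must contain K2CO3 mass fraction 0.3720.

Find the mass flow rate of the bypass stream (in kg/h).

All 2130×0.252 = 536.76 kg/h of K2CO3 reaches R, so R = 536.76/0.372 = 1442.9 kg/h and vapour = 687.1 kg/h.
The evaporator receives (1−α)·2130 of feed at 0.748 water and removes 0.518 of that water:
0.518×0.748×(1−α)×2130 = 687.1
(1−α) = 687.1/825.3 = 0.8325;  α = 0.1675.
Bypass flow = 0.1675×2130 = 356.68 kg/h.

356.7 kg/h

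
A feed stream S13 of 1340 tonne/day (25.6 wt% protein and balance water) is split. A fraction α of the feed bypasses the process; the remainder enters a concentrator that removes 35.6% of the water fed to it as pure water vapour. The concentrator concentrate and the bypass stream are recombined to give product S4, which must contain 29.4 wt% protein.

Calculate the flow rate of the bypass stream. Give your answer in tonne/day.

All 1340×0.256 = 343.04 tonne/day of protein reaches S4, so S4 = 343.04/0.294 = 1166.8 tonne/day and vapour = 173.2 tonne/day.
The evaporator receives (1−α)·1340 of feed at 0.744 water and removes 0.356 of that water:
0.356×0.744×(1−α)×1340 = 173.2
(1−α) = 173.2/354.92 = 0.4880;  α = 0.5120.
Bypass flow = 0.5120×1340 = 686.09 tonne/day.

686.1 tonne/day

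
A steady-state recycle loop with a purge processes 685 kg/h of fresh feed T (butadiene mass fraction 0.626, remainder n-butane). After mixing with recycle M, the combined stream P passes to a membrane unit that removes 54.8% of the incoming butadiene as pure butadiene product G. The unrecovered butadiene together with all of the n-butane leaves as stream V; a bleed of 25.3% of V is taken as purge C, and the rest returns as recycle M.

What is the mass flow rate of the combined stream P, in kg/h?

1660 kg/h

n-butane enters only via T and leaves only via the purge: 685×0.374 = 0.253×(n-butane in V), and the membrane unit passes all n-butane, so n-butane in P = n-butane in V = 1012.6 kg/h.
butadiene in P: m_A = 685×0.626 + (1−0.253)·(1−0.548)·m_A, so m_A = 428.81/0.6624 = 647.4 kg/h.
P = 647.4 + 1012.6 = 1660 kg/h.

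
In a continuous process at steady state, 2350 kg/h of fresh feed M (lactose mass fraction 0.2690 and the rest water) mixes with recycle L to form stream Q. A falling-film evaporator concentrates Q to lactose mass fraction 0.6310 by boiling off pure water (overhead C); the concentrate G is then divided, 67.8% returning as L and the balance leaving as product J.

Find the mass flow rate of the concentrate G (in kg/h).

Overall lactose balance (none leaves overhead): lactose in fresh feed = lactose in product, i.e. 2350×0.269 = (1−0.678)·G·0.631.
G = 632.15/(0.631×0.322) = 3111.3 kg/h.

3111 kg/h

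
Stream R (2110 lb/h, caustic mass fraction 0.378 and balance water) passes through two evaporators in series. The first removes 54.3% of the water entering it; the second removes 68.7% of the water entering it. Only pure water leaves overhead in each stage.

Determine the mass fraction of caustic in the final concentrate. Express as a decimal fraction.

water in feed = 2110×0.622 = 1312.4 lb/h.
After stage 1: water left = (1−0.543)×1312.4 = 599.78; stream total = 1397.4 lb/h.
After stage 2: water left = (1−0.687)×599.78 = 187.73; final concentrate = 985.31 lb/h.
caustic fraction = 797.58/985.31 = 0.809.

0.809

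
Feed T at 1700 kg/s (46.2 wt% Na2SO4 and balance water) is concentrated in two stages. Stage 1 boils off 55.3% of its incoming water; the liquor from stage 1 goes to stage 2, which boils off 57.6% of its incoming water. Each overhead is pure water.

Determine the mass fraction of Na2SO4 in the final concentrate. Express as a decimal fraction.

0.819

water in feed = 1700×0.538 = 914.6 kg/s.
After stage 1: water left = (1−0.553)×914.6 = 408.83; stream total = 1194.2 kg/s.
After stage 2: water left = (1−0.576)×408.83 = 173.34; final concentrate = 958.74 kg/s.
Na2SO4 fraction = 785.4/958.74 = 0.819.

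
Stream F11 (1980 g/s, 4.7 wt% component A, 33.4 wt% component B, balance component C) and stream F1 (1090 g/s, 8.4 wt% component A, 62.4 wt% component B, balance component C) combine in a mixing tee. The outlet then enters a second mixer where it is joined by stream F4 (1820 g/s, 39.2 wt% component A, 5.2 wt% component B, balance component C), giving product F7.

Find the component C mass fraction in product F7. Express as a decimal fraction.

0.5227

Overall, product flow = 4890 g/s.
component C in = 1980×0.619 + 1090×0.292 + 1820×0.556 = 2555.8 g/s.
component C fraction in F7 = 0.5227.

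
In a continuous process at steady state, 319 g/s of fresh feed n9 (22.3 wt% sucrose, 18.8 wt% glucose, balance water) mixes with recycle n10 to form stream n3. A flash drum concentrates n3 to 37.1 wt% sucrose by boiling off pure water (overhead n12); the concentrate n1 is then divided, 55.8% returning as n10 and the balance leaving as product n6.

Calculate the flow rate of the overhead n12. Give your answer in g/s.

127.3 g/s

Overall sucrose balance (none leaves overhead): sucrose in fresh feed = sucrose in product, i.e. 319×0.223 = (1−0.558)·n1·0.371.
n1 = 71.137/(0.371×0.442) = 433.81 g/s.
Recycle n10 = 0.558×433.81 = 242.07 g/s.
Combined feed n3 = 319 + 242.07 = 561.07 g/s.
Overhead n12 = n3 − n1 = 561.07 − 433.81 = 127.26 g/s.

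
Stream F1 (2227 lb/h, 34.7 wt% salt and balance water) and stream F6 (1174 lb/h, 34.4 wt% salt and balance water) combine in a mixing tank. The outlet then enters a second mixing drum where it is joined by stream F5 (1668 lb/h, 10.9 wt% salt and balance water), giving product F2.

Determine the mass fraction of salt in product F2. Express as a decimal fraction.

0.268

Overall, product flow = 5069 lb/h.
salt in = 2227×0.347 + 1174×0.344 + 1668×0.109 = 1358.4 lb/h.
salt fraction in F2 = 0.268.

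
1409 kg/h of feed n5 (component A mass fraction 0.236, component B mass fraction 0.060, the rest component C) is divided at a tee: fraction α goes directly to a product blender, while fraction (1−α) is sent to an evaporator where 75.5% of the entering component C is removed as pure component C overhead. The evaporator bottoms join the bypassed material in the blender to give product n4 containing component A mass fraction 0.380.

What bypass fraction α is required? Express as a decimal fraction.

0.287

All 1409×0.236 = 332.52 kg/h of component A reaches n4, so n4 = 332.52/0.380 = 875.06 kg/h and vapour = 533.94 kg/h.
The evaporator receives (1−α)·1409 of feed at 0.704 component C and removes 0.755 of that component C:
0.755×0.704×(1−α)×1409 = 533.94
(1−α) = 533.94/748.91 = 0.7130;  α = 0.2870.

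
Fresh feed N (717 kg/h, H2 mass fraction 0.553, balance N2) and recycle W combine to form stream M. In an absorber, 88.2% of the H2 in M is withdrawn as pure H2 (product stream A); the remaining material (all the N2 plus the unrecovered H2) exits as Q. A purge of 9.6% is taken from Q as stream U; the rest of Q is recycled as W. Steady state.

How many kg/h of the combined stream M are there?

3782 kg/h

N2 enters only via N and leaves only via the purge: 717×0.447 = 0.096×(N2 in Q), and the absorber passes all N2, so N2 in M = N2 in Q = 3338.5 kg/h.
H2 in M: m_A = 717×0.553 + (1−0.096)·(1−0.882)·m_A, so m_A = 396.5/0.8933 = 443.85 kg/h.
M = 443.85 + 3338.5 = 3782.4 kg/h.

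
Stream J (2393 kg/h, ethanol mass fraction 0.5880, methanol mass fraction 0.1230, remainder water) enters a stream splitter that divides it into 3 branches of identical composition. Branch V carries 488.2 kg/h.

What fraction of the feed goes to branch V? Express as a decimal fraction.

0.204

Fraction to V = 488.2/2393 = 0.2040.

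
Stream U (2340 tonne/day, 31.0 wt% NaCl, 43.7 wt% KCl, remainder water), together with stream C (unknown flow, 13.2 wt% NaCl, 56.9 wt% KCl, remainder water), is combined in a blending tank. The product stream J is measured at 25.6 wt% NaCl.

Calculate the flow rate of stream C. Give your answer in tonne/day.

1019 tonne/day

Let C be the unknown flow. Total out = 2340 + C.
NaCl balance: 725.4 + 0.132·C = 0.256·(2340 + C)
(0.132 − 0.256)·C = 0.256×2340 − 725.4 = -126.36
C = -126.36 / -0.124 = 1019 tonne/day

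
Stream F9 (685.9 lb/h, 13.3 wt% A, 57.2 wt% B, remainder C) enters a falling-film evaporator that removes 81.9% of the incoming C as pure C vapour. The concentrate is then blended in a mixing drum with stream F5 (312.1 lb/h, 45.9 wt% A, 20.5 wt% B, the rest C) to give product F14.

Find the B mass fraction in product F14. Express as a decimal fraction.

Vapour removed = 0.819×0.295×685.9 = 165.72 lb/h; concentrate = 520.18 lb/h.
B reaching the mixer = 392.33 (from concentrate) + 312.1×0.205 = 456.32 lb/h.
Product flow = 520.18 + 312.1 = 832.28 lb/h; B fraction = 0.548.

0.548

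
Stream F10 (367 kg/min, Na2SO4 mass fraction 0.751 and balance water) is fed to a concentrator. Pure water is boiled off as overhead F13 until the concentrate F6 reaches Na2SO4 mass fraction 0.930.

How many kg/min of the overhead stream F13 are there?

70.64 kg/min

Na2SO4 is conserved: 367×0.751 = 275.62 kg/min all reports to the concentrate.
Concentrate = 275.62/(target fraction) = 296.36 kg/min.
Overhead = 367 − 296.36 = 70.638 kg/min.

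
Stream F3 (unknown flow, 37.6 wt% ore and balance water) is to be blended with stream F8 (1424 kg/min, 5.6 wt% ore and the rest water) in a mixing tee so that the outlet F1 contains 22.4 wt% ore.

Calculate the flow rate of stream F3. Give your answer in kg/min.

1574 kg/min

Let F3 be the unknown flow. Total out = 1424 + F3.
ore balance: 79.744 + 0.376·F3 = 0.224·(1424 + F3)
(0.376 − 0.224)·F3 = 0.224×1424 − 79.744 = 239.23
F3 = 239.23 / 0.152 = 1573.9 kg/min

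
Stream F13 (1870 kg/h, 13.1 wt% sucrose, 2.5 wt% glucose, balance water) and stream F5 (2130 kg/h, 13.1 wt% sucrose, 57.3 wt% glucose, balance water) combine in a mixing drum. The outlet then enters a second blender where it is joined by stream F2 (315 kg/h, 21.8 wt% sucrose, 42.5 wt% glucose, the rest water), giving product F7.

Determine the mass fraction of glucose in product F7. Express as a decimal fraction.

0.325

Overall, product flow = 4315 kg/h.
glucose in = 1870×0.025 + 2130×0.573 + 315×0.425 = 1401.1 kg/h.
glucose fraction in F7 = 0.325.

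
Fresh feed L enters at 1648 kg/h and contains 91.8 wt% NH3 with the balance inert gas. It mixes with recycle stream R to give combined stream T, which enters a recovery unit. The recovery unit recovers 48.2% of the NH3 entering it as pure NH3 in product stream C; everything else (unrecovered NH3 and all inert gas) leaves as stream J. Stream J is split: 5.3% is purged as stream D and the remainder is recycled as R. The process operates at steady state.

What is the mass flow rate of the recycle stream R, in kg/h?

inert gas enters only via L and leaves only via the purge: 1648×0.082 = 0.053×(inert gas in J), and the recovery unit passes all inert gas, so inert gas in T = inert gas in J = 2549.7 kg/h.
NH3 in T: m_A = 1648×0.918 + (1−0.053)·(1−0.482)·m_A, so m_A = 1512.9/0.5095 = 2969.6 kg/h.
J = (1−0.482)×2969.6 + 2549.7 = 4088 kg/h.
Recycle R = (1−0.053)×4088 = 3871.3 kg/h.

3871 kg/h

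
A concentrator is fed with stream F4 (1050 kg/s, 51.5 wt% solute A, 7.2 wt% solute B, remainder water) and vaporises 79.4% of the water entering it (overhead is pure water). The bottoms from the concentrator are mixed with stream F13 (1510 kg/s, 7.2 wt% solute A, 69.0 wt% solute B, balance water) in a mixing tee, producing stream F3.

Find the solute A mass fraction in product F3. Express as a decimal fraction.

0.2931

Vapour removed = 0.794×0.413×1050 = 344.32 kg/s; concentrate = 705.68 kg/s.
solute A reaching the mixer = 540.75 (from concentrate) + 1510×0.072 = 649.47 kg/s.
Product flow = 705.68 + 1510 = 2215.7 kg/s; solute A fraction = 0.2931.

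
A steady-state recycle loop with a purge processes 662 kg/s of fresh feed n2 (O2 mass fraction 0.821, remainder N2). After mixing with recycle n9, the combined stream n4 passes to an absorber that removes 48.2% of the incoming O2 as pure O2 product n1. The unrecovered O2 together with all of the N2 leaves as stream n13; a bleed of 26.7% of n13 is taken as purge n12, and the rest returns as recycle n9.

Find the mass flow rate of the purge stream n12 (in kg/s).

239.7 kg/s

N2 enters only via n2 and leaves only via the purge: 662×0.179 = 0.267×(N2 in n13), and the absorber passes all N2, so N2 in n4 = N2 in n13 = 443.81 kg/s.
O2 in n4: m_A = 662×0.821 + (1−0.267)·(1−0.482)·m_A, so m_A = 543.5/0.6203 = 876.18 kg/s.
n13 = (1−0.482)×876.18 + 443.81 = 897.68 kg/s.
Purge n12 = 0.267×897.68 = 239.68 kg/s.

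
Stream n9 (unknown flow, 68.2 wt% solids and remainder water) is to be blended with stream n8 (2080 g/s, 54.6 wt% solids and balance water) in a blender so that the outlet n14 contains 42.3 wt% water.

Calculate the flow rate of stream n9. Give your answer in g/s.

614.1 g/s

Let n9 be the unknown flow. Total out = 2080 + n9.
water balance: 944.32 + 0.318·n9 = 0.423·(2080 + n9)
(0.318 − 0.423)·n9 = 0.423×2080 − 944.32 = -64.48
n9 = -64.48 / -0.105 = 614.1 g/s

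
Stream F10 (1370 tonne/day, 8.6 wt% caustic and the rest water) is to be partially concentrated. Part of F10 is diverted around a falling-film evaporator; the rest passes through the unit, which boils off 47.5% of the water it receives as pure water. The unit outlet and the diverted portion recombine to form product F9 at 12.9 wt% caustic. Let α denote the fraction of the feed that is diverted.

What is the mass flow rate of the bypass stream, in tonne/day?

All 1370×0.086 = 117.82 tonne/day of caustic reaches F9, so F9 = 117.82/0.129 = 913.33 tonne/day and vapour = 456.67 tonne/day.
The evaporator receives (1−α)·1370 of feed at 0.914 water and removes 0.475 of that water:
0.475×0.914×(1−α)×1370 = 456.67
(1−α) = 456.67/594.79 = 0.7678;  α = 0.2322.
Bypass flow = 0.2322×1370 = 318.14 tonne/day.

318.1 tonne/day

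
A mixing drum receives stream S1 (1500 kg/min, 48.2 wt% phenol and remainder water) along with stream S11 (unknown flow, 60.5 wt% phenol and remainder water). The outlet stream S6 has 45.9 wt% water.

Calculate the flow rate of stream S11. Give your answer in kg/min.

Let S11 be the unknown flow. Total out = 1500 + S11.
water balance: 777 + 0.395·S11 = 0.459·(1500 + S11)
(0.395 − 0.459)·S11 = 0.459×1500 − 777 = -88.5
S11 = -88.5 / -0.064 = 1382.8 kg/min

1383 kg/min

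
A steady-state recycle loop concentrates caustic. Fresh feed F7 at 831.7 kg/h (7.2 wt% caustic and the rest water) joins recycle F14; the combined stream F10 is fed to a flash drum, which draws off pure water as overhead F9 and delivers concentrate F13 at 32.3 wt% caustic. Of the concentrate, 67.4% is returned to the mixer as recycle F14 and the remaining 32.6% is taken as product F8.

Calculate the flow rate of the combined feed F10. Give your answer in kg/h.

1215 kg/h

Overall caustic balance (none leaves overhead): caustic in fresh feed = caustic in product, i.e. 831.7×0.072 = (1−0.674)·F13·0.323.
F13 = 59.882/(0.323×0.326) = 568.69 kg/h.
Recycle F14 = 0.674×568.69 = 383.3 kg/h.
Combined feed F10 = 831.7 + 383.3 = 1215 kg/h.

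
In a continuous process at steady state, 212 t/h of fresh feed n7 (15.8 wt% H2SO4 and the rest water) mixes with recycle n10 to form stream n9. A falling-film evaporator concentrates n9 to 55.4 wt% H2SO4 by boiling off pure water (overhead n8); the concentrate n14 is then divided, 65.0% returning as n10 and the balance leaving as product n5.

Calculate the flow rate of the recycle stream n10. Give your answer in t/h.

Overall H2SO4 balance (none leaves overhead): H2SO4 in fresh feed = H2SO4 in product, i.e. 212×0.158 = (1−0.650)·n14·0.554.
n14 = 33.496/(0.554×0.350) = 172.75 t/h.
Recycle n10 = 0.650×172.75 = 112.29 t/h.

112.3 t/h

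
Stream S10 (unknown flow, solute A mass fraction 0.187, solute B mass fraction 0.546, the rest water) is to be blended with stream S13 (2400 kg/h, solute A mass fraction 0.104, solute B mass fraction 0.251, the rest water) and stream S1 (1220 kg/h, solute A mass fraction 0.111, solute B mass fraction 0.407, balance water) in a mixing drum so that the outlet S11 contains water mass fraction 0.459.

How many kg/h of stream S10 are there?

2471 kg/h

Let S10 be the unknown flow. Total out = 3620 + S10.
water balance: 2136 + 0.267·S10 = 0.459·(3620 + S10)
(0.267 − 0.459)·S10 = 0.459×3620 − 2136 = -474.46
S10 = -474.46 / -0.192 = 2471.1 kg/h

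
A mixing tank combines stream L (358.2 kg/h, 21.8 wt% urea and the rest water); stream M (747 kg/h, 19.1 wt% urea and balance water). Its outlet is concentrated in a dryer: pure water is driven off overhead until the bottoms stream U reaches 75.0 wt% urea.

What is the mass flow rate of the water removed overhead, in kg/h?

urea entering = 358.2×0.218 + 747×0.191 = 220.76 kg/h.
All urea reports to U, so U = 220.76/0.750 = 294.35 kg/h.
Total feed = 1105.2 kg/h; overhead = 1105.2 − 294.35 = 810.85 kg/h.

810.8 kg/h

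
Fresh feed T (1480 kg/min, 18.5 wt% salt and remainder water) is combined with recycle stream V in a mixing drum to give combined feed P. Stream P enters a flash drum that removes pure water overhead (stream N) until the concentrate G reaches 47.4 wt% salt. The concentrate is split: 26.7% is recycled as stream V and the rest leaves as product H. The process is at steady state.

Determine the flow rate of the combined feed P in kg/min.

Overall salt balance (none leaves overhead): salt in fresh feed = salt in product, i.e. 1480×0.185 = (1−0.267)·G·0.474.
G = 273.8/(0.474×0.733) = 788.05 kg/min.
Recycle V = 0.267×788.05 = 210.41 kg/min.
Combined feed P = 1480 + 210.41 = 1690.4 kg/min.

1690 kg/min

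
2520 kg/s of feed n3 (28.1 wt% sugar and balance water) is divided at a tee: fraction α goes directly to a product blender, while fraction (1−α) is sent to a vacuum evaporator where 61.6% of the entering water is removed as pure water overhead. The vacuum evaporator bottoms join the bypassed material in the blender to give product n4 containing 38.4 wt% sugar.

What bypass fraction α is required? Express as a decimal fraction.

All 2520×0.281 = 708.12 kg/s of sugar reaches n4, so n4 = 708.12/0.384 = 1844.1 kg/s and vapour = 675.94 kg/s.
The evaporator receives (1−α)·2520 of feed at 0.719 water and removes 0.616 of that water:
0.616×0.719×(1−α)×2520 = 675.94
(1−α) = 675.94/1116.1 = 0.6056;  α = 0.3944.

0.394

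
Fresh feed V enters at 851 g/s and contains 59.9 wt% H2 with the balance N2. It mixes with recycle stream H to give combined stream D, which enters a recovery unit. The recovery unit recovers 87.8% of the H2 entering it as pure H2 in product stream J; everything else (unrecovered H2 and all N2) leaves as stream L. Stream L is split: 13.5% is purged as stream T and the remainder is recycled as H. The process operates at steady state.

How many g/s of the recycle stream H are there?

2247 g/s

N2 enters only via V and leaves only via the purge: 851×0.401 = 0.135×(N2 in L), and the recovery unit passes all N2, so N2 in D = N2 in L = 2527.8 g/s.
H2 in D: m_A = 851×0.599 + (1−0.135)·(1−0.878)·m_A, so m_A = 509.75/0.8945 = 569.89 g/s.
L = (1−0.878)×569.89 + 2527.8 = 2597.3 g/s.
Recycle H = (1−0.135)×2597.3 = 2246.7 g/s.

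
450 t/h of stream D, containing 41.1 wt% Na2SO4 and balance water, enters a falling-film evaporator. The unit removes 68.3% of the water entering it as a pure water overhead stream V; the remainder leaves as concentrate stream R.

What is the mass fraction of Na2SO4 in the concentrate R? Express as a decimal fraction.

Na2SO4 is not removed: 450×0.411 = 184.95 t/h of Na2SO4 enters R.
water entering = 450×0.589 = 265.05 t/h; overhead removed = 0.683×265.05 = 181.03 t/h.
Concentrate = 450 − 181.03 = 268.97 t/h.
Mass fraction = 184.95/268.97 = 0.6876.

0.6876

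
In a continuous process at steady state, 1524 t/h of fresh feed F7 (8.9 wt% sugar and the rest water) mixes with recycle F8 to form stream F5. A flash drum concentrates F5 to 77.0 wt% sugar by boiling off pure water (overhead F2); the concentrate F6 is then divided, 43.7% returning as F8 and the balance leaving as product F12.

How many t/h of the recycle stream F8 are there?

136.7 t/h

Overall sugar balance (none leaves overhead): sugar in fresh feed = sugar in product, i.e. 1524×0.089 = (1−0.437)·F6·0.770.
F6 = 135.64/(0.770×0.563) = 312.88 t/h.
Recycle F8 = 0.437×312.88 = 136.73 t/h.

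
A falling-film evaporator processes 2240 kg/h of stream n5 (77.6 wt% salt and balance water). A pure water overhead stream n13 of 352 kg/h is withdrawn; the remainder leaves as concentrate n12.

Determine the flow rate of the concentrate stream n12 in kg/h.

1888 kg/h

Concentrate = 2240 − 352 = 1888 kg/h.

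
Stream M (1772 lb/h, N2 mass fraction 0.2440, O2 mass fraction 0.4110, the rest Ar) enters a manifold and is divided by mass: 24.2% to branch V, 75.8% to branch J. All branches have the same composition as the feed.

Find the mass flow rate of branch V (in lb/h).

428.8 lb/h

Branch V flow = 0.242×1772 = 428.82 lb/h.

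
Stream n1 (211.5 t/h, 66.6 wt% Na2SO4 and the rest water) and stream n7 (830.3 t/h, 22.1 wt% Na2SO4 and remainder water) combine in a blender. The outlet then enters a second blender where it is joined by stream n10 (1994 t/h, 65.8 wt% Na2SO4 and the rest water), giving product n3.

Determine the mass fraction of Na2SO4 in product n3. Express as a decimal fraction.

0.539

Overall, product flow = 3035.8 t/h.
Na2SO4 in = 211.5×0.666 + 830.3×0.221 + 1994×0.658 = 1636.4 t/h.
Na2SO4 fraction in n3 = 0.539.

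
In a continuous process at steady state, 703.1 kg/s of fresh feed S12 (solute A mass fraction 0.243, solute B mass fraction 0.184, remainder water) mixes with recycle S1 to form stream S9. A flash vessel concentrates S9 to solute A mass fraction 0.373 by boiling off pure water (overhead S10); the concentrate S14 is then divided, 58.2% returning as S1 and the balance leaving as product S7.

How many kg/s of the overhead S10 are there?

245 kg/s

Overall solute A balance (none leaves overhead): solute A in fresh feed = solute A in product, i.e. 703.1×0.243 = (1−0.582)·S14·0.373.
S14 = 170.85/(0.373×0.418) = 1095.8 kg/s.
Recycle S1 = 0.582×1095.8 = 637.77 kg/s.
Combined feed S9 = 703.1 + 637.77 = 1340.9 kg/s.
Overhead S10 = S9 − S14 = 1340.9 − 1095.8 = 245.05 kg/s.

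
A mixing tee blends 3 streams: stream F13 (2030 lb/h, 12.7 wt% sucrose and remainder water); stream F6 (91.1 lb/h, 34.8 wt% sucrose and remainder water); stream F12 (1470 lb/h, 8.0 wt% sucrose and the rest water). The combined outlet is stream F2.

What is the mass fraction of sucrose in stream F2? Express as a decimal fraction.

Total flow out = 2030 + 91.1 + 1470 = 3591.1 lb/h.
sucrose in = 2030×0.127 + 91.1×0.348 + 1470×0.080 = 407.11 lb/h.
sucrose mass fraction in F2 = 407.11/3591.1 = 0.113.

0.113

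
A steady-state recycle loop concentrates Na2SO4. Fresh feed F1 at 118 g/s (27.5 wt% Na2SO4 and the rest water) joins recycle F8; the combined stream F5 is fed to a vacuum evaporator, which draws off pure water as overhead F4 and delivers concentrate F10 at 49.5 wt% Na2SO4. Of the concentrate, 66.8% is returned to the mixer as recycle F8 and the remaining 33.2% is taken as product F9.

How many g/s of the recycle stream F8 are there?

Overall Na2SO4 balance (none leaves overhead): Na2SO4 in fresh feed = Na2SO4 in product, i.e. 118×0.275 = (1−0.668)·F10·0.495.
F10 = 32.45/(0.495×0.332) = 197.46 g/s.
Recycle F8 = 0.668×197.46 = 131.9 g/s.

131.9 g/s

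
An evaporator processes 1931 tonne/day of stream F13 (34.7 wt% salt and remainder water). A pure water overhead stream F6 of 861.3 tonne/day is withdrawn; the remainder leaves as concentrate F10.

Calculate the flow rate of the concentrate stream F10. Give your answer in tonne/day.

Concentrate = 1931 − 861.3 = 1069.7 tonne/day.

1070 tonne/day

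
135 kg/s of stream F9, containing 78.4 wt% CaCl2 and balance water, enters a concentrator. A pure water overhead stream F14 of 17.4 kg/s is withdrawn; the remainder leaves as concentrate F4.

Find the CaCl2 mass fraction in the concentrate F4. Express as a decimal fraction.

CaCl2 is not removed: 135×0.784 = 105.84 kg/s of CaCl2 enters F4.
Concentrate = 135 − 17.4 = 117.6 kg/s.
Mass fraction = 105.84/117.6 = 0.900.

0.900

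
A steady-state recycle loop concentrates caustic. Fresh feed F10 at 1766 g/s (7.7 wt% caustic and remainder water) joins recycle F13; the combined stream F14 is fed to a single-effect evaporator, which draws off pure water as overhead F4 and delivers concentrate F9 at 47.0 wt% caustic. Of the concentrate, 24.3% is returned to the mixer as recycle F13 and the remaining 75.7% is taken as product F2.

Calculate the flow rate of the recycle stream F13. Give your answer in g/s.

92.87 g/s

Overall caustic balance (none leaves overhead): caustic in fresh feed = caustic in product, i.e. 1766×0.077 = (1−0.243)·F9·0.470.
F9 = 135.98/(0.470×0.757) = 382.2 g/s.
Recycle F13 = 0.243×382.2 = 92.874 g/s.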